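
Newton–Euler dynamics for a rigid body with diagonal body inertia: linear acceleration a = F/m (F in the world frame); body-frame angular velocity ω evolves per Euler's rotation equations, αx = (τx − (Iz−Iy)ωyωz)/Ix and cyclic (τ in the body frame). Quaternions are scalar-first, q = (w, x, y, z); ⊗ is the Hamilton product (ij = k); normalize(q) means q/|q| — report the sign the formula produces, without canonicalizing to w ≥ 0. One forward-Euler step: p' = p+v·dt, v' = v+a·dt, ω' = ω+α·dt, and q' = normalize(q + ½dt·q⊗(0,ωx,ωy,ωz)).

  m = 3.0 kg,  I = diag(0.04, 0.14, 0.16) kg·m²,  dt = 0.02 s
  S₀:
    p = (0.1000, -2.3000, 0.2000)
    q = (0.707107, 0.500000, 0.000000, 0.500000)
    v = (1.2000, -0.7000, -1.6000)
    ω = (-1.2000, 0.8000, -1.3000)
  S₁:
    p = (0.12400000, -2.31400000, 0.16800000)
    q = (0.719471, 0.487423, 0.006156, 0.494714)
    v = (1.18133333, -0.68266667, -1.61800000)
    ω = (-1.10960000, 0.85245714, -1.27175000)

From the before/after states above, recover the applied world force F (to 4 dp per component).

velocity change Δv = (-0.01866667, 0.01733333, -0.01800000)
F = m·Δv/dt = (-2.8000, 2.6000, -2.7000)

F = (-2.8000, 2.6000, -2.7000)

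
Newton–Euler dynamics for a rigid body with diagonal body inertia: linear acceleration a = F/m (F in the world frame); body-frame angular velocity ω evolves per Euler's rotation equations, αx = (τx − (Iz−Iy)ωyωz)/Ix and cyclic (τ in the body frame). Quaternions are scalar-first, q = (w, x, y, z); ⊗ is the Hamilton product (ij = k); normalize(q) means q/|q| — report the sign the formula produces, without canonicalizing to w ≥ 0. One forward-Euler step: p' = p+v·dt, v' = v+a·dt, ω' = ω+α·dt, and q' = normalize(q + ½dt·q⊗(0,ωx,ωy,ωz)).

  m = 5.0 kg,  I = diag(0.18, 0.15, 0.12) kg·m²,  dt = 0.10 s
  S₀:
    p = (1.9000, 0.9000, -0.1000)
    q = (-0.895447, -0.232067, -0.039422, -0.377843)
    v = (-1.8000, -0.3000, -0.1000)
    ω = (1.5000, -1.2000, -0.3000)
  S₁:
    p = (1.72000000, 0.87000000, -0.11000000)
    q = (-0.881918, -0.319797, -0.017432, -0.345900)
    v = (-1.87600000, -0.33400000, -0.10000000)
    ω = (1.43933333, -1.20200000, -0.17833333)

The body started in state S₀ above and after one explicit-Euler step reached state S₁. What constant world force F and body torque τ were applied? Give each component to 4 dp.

F = (-3.8000, -1.7000, 0.0000)
τ = (-0.1200, -0.0300, 0.2000)

Δω = ω₁−ω₀ = (-0.06066667, -0.00200000, 0.12166667)
ω₀×(Iω₀) = (-0.0108, -0.0270, 0.0540)
τ = I·(Δω/dt) + ω₀×(Iω₀) = (-0.1200, -0.0300, 0.2000)
Δv = v₁−v₀ = (-0.07600000, -0.03400000, 0.00000000)
applied force F = (-3.8000, -1.7000, 0.0000)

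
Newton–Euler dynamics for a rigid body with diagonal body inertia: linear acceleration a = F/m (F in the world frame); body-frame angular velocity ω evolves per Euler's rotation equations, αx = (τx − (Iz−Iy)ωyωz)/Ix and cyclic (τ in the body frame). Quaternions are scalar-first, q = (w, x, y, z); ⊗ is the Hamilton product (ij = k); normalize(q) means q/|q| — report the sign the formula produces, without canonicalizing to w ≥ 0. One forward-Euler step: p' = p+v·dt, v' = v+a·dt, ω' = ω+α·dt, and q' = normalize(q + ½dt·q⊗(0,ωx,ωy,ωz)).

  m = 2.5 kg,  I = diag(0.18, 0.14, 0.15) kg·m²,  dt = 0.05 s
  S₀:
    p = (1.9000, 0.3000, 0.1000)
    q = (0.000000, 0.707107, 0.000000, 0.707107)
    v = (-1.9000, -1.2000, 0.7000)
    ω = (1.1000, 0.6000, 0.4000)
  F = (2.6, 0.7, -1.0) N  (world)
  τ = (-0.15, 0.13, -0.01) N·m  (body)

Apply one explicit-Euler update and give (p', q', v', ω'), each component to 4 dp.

precession coupling ω×(Iω) = (0.0024, 0.0132, -0.0264)
angular accel α = (-0.8467, 0.8343, 0.1093)
ω + α·dt = (1.0577, 0.6417, 0.4055)
2q̇ = q⊗(0,ω) = (-1.0606605, -0.4242642, 0.4949749, 0.4242642)
q + ½dt·q⊗(0,ω), renormalized = (-0.0265, 0.6961, 0.0124, 0.7173)
p' = p + v·dt = (1.8050, 0.2400, 0.1350)
v + (F/m)dt = (-1.8480, -1.1860, 0.6800)

p' = (1.8050, 0.2400, 0.1350)
q' = (-0.0265, 0.6961, 0.0124, 0.7173)
v' = (-1.8480, -1.1860, 0.6800)
ω' = (1.0577, 0.6417, 0.4055)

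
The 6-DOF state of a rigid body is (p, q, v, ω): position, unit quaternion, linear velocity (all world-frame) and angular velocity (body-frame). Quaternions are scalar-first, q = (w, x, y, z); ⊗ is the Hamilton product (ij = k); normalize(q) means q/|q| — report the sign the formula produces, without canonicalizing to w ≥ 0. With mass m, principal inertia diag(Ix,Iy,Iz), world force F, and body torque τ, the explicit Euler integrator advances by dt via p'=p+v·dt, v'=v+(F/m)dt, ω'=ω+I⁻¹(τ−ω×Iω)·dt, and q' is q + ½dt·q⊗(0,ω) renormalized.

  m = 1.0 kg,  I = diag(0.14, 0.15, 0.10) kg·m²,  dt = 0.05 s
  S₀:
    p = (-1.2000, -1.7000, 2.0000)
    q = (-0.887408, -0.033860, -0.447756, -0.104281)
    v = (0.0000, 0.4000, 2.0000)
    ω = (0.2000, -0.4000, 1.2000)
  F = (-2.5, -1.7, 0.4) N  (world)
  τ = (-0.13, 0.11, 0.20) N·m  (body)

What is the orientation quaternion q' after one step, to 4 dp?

q' = (-0.8881, -0.0527, -0.4382, -0.1283)

Hamilton product q⊗(0,ω) = (-0.0471932, -0.7565012, 0.3747390, -0.9617944)
updated quaternion q' = (-0.8881, -0.0527, -0.4382, -0.1283)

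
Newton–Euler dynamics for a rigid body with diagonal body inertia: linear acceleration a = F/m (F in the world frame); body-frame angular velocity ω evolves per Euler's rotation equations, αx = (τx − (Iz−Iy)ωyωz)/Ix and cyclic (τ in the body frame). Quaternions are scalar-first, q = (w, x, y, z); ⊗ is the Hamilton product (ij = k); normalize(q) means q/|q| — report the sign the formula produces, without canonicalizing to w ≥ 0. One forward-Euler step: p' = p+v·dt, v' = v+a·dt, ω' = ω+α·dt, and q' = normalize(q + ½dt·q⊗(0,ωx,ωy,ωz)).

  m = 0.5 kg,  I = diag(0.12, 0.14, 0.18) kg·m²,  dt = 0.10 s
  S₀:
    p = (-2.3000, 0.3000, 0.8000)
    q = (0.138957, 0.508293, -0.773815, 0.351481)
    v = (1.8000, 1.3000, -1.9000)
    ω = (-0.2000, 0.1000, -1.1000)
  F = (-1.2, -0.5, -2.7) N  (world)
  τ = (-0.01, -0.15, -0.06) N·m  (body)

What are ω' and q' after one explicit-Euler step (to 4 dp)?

α = I⁻¹(τ − ω×Iω) = (-0.0467, -0.9771, -0.3311)
ω + α·dt = (-0.2047, 0.0023, -1.1331)
Hamilton product q⊗(0,ω) = (0.5656692, 0.7882570, 0.5027218, -0.2567864)
q + ½dt·q⊗(0,ω), renormalized = (0.1670, 0.5468, -0.7475, 0.3381)

ω' = (-0.2047, 0.0023, -1.1331)
q' = (0.1670, 0.5468, -0.7475, 0.3381)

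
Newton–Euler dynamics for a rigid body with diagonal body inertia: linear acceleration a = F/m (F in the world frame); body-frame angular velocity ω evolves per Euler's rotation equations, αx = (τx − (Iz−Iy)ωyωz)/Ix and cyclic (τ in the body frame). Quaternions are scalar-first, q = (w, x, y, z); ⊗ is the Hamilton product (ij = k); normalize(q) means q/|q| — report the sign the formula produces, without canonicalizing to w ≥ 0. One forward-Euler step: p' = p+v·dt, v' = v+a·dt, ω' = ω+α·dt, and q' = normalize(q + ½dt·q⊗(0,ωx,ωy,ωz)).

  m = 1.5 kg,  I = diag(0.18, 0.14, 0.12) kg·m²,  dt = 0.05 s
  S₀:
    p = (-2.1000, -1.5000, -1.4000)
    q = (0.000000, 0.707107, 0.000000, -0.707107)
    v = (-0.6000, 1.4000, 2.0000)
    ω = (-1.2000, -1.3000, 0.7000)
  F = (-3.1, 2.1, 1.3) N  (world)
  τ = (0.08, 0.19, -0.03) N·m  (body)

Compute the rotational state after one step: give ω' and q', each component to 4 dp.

(τ − ω×Iω)/I = (0.3433, 1.7171, 0.2700)
ω + α·dt = (-1.1828, -1.2141, 0.7135)
Hamilton product q⊗(0,ω) = (1.3435033, -0.9192391, 0.3535535, -0.9192391)
q + ½dt·q⊗(0,ω), renormalized = (0.0335, 0.6834, 0.0088, -0.7293)

ω' = (-1.1828, -1.2141, 0.7135)
q' = (0.0335, 0.6834, 0.0088, -0.7293)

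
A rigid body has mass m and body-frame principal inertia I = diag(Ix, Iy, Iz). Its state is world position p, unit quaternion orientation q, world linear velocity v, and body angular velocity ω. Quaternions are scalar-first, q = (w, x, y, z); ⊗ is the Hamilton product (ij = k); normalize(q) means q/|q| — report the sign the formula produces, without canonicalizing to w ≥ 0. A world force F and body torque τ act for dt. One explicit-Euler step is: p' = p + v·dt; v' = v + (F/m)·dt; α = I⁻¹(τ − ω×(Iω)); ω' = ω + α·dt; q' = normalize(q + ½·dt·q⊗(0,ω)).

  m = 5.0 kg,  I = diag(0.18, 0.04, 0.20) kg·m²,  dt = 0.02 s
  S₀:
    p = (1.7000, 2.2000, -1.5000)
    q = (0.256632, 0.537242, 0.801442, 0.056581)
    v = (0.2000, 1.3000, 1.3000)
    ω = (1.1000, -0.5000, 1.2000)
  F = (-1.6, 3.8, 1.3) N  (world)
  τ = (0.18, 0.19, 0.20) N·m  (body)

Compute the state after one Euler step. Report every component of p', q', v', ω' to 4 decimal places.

p' = (1.7040, 2.2260, -1.4740)
q' = (0.2540, 0.5499, 0.7942, 0.0482)
v' = (0.1936, 1.3152, 1.3052)
ω' = (1.1307, -0.3918, 1.2123)

linear accel F/m = (-0.3200, 0.7600, 0.2600)
p + v·dt = (1.7040, 2.2260, -1.4740)
v + (F/m)dt = (0.1936, 1.3152, 1.3052)
angular accel α = (1.5333, 5.4100, 0.6150)
ω + α·dt = (1.1307, -0.3918, 1.2123)
Hamilton product q⊗(0,ω) = (-0.2581424, 1.2723161, -0.7107673, -0.8422488)
q' = normalize(q + ½dt·q⊗(0,ω)) = (0.2540, 0.5499, 0.7942, 0.0482)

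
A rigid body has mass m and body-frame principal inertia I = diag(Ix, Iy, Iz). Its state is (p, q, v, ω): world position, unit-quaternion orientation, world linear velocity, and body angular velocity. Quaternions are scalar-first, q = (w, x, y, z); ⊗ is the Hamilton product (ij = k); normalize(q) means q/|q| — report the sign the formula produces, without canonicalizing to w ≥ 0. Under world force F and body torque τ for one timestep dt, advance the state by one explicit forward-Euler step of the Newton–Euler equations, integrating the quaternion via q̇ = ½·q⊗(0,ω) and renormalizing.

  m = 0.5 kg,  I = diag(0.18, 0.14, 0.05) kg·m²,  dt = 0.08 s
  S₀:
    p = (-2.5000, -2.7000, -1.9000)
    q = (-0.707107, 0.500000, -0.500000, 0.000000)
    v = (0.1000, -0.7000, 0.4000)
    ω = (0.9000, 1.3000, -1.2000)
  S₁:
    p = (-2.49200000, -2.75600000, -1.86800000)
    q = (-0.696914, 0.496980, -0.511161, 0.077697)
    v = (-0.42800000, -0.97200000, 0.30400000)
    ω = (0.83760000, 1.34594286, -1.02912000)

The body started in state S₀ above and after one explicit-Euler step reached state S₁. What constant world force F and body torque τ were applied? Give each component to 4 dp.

v₁ − v₀ = (-0.52800000, -0.27200000, -0.09600000)
m·(v₁−v₀)/dt = (-3.3000, -1.7000, -0.6000)
rate change Δω = (-0.06240000, 0.04594286, 0.17088000)
precession coupling = (0.1404, -0.1404, -0.0468)
τ = I·(Δω/dt) + ω₀×(Iω₀) = (0.0000, -0.0600, 0.0600)

F = (-3.3000, -1.7000, -0.6000)
τ = (0.0000, -0.0600, 0.0600)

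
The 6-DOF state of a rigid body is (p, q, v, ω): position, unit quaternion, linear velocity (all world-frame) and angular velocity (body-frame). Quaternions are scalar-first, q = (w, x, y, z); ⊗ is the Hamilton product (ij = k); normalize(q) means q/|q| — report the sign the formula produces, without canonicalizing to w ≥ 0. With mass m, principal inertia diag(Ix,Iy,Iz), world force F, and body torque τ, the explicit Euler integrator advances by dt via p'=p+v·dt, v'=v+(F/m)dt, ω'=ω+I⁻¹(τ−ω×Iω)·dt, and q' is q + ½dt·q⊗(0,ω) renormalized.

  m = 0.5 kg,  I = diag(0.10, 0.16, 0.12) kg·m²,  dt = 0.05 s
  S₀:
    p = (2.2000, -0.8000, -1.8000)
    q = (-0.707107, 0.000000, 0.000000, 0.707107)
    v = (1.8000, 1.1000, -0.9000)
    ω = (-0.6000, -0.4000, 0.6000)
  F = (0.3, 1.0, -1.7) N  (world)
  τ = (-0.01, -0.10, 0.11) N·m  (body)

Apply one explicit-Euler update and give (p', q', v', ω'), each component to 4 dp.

α = I⁻¹(τ − ω×Iω) = (-0.1960, -0.6700, 0.7967)
ω + α·dt = (-0.6098, -0.4335, 0.6398)
q⊗(0,ω) = (-0.4242642, 0.7071070, -0.1414214, -0.4242642)
q + ½dt·q⊗(0,ω), renormalized = (-0.7175, 0.0177, -0.0035, 0.6963)
a = F/m = (0.6000, 2.0000, -3.4000)
p' = p + v·dt = (2.2900, -0.7450, -1.8450)
new velocity v' = (1.8300, 1.2000, -1.0700)

p' = (2.2900, -0.7450, -1.8450)
q' = (-0.7175, 0.0177, -0.0035, 0.6963)
v' = (1.8300, 1.2000, -1.0700)
ω' = (-0.6098, -0.4335, 0.6398)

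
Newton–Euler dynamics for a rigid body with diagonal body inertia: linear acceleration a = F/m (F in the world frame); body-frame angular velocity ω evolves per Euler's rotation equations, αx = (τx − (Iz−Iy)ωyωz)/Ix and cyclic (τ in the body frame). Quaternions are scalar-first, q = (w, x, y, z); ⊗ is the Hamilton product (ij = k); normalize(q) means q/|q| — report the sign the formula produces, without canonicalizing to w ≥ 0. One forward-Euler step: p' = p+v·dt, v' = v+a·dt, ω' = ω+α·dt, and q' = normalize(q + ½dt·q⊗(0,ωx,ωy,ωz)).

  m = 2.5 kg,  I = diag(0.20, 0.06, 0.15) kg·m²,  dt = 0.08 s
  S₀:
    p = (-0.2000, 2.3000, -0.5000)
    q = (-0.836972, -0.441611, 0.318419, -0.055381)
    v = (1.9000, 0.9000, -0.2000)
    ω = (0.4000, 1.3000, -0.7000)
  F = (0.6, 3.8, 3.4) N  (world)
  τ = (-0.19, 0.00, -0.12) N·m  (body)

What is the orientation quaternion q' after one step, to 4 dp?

q' = (-0.8464, -0.4602, 0.2612, -0.0599)

q⊗(0,ω) = (-0.2760670, -0.4856868, -1.4193437, -0.1155815)
updated quaternion q' = (-0.8464, -0.4602, 0.2612, -0.0599)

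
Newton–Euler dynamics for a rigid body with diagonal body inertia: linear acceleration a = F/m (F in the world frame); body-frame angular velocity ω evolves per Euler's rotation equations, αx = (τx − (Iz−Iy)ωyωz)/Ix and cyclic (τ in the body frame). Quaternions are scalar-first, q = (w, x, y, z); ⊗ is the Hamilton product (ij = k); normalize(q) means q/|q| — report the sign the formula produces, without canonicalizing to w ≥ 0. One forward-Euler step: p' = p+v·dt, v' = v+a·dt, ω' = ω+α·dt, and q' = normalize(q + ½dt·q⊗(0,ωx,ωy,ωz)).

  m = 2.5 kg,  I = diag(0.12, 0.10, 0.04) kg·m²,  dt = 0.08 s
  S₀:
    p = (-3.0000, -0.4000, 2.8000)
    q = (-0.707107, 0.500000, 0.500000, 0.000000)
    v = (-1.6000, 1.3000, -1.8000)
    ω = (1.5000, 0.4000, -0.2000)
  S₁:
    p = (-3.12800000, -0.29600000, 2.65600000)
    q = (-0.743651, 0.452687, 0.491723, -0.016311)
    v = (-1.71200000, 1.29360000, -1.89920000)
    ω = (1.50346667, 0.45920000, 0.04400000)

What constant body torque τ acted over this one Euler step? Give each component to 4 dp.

τ = (0.0100, 0.0500, 0.1100)

Δω = ω₁−ω₀ = (0.00346667, 0.05920000, 0.24400000)
gyro term ω₀×Iω₀ = (0.0048, -0.0240, -0.0120)
τ = I·(Δω/dt) + ω₀×(Iω₀) = (0.0100, 0.0500, 0.1100)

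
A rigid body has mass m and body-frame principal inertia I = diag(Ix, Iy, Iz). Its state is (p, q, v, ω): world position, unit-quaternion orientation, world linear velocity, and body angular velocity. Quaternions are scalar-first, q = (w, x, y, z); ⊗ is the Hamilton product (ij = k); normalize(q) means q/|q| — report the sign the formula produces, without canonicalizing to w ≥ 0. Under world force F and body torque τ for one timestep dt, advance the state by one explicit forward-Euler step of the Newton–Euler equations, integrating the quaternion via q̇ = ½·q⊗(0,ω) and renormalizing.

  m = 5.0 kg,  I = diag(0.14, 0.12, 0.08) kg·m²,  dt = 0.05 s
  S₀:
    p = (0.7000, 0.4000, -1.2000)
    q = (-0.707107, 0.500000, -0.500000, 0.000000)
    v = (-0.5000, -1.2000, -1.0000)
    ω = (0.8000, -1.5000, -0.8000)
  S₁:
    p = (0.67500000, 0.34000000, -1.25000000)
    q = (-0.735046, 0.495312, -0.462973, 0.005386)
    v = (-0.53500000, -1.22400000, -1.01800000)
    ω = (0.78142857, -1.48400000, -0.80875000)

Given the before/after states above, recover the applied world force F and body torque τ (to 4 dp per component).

v₁ − v₀ = (-0.03500000, -0.02400000, -0.01800000)
applied force F = (-3.5000, -2.4000, -1.8000)
ω₁ − ω₀ = (-0.01857143, 0.01600000, -0.00875000)
τ = I·(Δω/dt) + ω₀×(Iω₀) = (-0.1000, 0.0000, 0.0100)

F = (-3.5000, -2.4000, -1.8000)
τ = (-0.1000, 0.0000, 0.0100)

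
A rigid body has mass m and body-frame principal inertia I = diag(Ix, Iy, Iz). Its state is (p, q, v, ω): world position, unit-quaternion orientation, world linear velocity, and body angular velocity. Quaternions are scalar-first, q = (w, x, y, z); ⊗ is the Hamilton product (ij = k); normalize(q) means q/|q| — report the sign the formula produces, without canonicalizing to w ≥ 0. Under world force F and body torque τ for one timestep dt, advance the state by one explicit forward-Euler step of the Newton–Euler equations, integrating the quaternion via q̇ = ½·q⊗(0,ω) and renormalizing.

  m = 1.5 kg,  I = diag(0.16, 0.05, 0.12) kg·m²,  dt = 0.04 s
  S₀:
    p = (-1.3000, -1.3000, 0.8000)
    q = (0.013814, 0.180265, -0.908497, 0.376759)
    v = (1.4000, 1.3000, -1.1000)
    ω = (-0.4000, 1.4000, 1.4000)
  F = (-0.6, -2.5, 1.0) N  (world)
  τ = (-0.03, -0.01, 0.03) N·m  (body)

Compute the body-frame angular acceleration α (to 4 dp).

ω×(Iω) gyroscopic = (0.1372, -0.0224, 0.0616)
α = I⁻¹(τ − ω×Iω) = (-1.0450, 0.2480, -0.2633)

α = (-1.0450, 0.2480, -0.2633)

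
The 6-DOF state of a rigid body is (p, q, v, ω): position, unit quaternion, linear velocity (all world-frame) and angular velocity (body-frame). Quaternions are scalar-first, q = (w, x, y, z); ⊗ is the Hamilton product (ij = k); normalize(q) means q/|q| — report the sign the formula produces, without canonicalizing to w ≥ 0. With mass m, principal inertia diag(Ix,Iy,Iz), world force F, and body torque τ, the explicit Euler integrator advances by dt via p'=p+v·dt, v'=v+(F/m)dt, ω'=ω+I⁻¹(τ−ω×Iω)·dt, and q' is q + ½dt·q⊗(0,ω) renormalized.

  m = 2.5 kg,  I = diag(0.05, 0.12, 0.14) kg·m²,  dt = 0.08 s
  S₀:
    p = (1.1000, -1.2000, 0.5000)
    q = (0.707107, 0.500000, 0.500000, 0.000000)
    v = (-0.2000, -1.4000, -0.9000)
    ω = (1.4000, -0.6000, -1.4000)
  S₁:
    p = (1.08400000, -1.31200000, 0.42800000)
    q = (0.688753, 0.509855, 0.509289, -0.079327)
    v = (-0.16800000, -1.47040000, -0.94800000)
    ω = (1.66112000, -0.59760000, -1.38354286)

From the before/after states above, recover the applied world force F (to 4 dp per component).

v₁ − v₀ = (0.03200000, -0.07040000, -0.04800000)
F = m·Δv/dt = (1.0000, -2.2000, -1.5000)

F = (1.0000, -2.2000, -1.5000)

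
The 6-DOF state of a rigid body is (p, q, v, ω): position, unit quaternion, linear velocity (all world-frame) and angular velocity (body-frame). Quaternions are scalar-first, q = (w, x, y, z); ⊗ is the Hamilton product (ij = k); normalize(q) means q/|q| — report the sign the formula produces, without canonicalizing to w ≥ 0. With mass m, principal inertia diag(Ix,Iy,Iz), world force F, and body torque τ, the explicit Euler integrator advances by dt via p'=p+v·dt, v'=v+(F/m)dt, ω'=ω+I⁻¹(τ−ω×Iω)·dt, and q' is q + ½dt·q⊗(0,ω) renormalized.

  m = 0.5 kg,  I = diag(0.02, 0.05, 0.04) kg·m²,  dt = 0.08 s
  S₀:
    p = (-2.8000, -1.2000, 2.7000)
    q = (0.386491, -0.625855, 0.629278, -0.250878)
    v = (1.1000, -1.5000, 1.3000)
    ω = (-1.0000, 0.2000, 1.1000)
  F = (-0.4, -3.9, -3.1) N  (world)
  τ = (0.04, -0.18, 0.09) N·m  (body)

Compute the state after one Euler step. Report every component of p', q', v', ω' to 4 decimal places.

p + v·dt = (-2.7120, -1.3200, 2.8040)
new velocity v' = (1.0360, -2.1240, 0.8040)
precession coupling ω×(Iω) = (-0.0022, 0.0220, -0.0060)
angular accel α = (2.1100, -4.0400, 2.4000)
ω + α·dt = (-0.8312, -0.1232, 1.2920)
Hamilton product q⊗(0,ω) = (-0.4757448, 0.3558904, 1.0166167, 0.9292471)
updated quaternion q' = (0.3668, -0.6105, 0.6687, -0.2133)

p' = (-2.7120, -1.3200, 2.8040)
q' = (0.3668, -0.6105, 0.6687, -0.2133)
v' = (1.0360, -2.1240, 0.8040)
ω' = (-0.8312, -0.1232, 1.2920)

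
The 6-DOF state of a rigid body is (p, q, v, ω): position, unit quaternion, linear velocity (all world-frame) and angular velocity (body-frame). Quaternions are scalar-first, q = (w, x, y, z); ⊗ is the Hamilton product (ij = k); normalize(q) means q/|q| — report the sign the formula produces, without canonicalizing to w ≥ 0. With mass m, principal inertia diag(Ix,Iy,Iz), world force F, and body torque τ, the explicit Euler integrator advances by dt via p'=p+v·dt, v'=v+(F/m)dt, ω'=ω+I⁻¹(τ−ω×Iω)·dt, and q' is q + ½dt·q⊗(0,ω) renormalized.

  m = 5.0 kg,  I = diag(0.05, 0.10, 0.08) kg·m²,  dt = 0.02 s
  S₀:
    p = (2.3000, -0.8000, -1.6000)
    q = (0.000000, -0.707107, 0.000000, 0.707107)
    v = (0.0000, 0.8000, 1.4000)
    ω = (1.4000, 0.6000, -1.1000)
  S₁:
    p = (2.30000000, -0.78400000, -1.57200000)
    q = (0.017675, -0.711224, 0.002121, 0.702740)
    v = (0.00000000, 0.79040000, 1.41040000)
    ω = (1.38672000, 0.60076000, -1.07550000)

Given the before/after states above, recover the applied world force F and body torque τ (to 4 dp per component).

Δv = v₁−v₀ = (0.00000000, -0.00960000, 0.01040000)
applied force F = (0.0000, -2.4000, 2.6000)
ω₁ − ω₀ = (-0.01328000, 0.00076000, 0.02450000)
τ = I·(Δω/dt) + ω₀×(Iω₀) = (-0.0200, 0.0500, 0.1400)

F = (0.0000, -2.4000, 2.6000)
τ = (-0.0200, 0.0500, 0.1400)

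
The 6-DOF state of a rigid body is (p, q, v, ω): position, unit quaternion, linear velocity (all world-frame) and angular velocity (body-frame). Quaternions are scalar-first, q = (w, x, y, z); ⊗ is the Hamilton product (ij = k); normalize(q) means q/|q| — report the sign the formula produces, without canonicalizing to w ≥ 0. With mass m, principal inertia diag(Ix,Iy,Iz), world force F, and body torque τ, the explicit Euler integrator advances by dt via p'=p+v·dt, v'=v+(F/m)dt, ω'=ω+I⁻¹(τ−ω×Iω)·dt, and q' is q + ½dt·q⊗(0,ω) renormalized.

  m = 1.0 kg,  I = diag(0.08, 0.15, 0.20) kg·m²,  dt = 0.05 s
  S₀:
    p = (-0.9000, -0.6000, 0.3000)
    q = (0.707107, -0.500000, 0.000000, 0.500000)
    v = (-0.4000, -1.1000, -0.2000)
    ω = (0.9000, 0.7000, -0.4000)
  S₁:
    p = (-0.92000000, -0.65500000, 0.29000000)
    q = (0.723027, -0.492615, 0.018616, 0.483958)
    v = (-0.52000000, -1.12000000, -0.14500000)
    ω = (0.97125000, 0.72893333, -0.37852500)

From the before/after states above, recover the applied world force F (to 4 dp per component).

F = (-2.4000, -0.4000, 1.1000)

v₁ − v₀ = (-0.12000000, -0.02000000, 0.05500000)
m·(v₁−v₀)/dt = (-2.4000, -0.4000, 1.1000)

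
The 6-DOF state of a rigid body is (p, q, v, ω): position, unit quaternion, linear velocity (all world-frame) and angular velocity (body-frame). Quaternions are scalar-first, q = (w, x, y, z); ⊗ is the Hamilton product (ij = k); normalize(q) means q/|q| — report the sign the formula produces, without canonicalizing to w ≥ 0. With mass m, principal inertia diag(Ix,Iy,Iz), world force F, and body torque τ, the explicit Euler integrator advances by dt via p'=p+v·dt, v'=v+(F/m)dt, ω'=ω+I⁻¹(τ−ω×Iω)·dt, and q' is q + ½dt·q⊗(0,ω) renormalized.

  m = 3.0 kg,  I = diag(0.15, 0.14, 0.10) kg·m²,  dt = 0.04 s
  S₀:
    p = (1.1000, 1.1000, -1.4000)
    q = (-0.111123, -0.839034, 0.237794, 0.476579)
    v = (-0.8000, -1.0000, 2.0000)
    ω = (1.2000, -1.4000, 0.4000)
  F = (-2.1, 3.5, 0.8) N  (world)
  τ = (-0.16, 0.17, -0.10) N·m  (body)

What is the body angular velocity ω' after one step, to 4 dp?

ω' = (1.1514, -1.3583, 0.3533)

angular accel α = (-1.2160, 1.0429, -1.1680)
new body rate ω' = (1.1514, -1.3583, 0.3533)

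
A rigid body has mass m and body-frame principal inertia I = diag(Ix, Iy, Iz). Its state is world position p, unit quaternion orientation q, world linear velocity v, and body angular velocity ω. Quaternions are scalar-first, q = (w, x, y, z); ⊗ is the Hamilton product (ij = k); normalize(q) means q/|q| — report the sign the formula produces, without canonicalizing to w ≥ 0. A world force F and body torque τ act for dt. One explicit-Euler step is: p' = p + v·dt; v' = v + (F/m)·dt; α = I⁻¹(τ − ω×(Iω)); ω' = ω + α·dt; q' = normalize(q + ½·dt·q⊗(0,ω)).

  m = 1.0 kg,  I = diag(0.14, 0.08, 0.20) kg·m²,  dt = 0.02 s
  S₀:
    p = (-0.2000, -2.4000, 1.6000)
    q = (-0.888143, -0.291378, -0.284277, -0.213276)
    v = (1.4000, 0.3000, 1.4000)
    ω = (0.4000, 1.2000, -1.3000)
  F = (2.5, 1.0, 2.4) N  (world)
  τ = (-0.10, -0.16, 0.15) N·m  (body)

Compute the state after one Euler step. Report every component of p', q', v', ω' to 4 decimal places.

angular accel α = (0.6229, -2.3900, 0.8940)
ω + α·dt = (0.4125, 1.1522, -1.2821)
2q̇ = q⊗(0,ω) = (0.1804248, 0.2702341, -1.5298734, 0.9186431)
q' = normalize(q + ½dt·q⊗(0,ω)) = (-0.8862, -0.2886, -0.2995, -0.2041)
p' = p + v·dt = (-0.1720, -2.3940, 1.6280)
v' = v + a·dt = (1.4500, 0.3200, 1.4480)

p' = (-0.1720, -2.3940, 1.6280)
q' = (-0.8862, -0.2886, -0.2995, -0.2041)
v' = (1.4500, 0.3200, 1.4480)
ω' = (0.4125, 1.1522, -1.2821)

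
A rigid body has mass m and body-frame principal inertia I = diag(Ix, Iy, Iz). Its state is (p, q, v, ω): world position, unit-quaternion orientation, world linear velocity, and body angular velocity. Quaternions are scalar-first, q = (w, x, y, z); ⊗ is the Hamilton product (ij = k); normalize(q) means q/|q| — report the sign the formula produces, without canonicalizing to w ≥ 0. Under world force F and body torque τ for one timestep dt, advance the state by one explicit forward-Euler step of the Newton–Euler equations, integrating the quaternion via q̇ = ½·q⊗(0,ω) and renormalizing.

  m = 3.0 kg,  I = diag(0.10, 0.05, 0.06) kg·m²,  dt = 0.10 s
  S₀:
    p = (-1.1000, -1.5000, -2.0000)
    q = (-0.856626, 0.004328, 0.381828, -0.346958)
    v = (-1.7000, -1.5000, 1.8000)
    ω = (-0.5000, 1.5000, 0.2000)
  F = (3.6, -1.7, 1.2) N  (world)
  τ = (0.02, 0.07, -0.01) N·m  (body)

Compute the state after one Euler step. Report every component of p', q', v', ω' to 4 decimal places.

p' = (-1.2700, -1.6500, -1.8200)
q' = (-0.8789, 0.0554, 0.3252, -0.3446)
v' = (-1.5800, -1.5567, 1.8400)
ω' = (-0.4830, 1.6480, 0.1208)

a = F/m = (1.2000, -0.5667, 0.4000)
new position p' = (-1.2700, -1.6500, -1.8200)
v + (F/m)dt = (-1.5800, -1.5567, 1.8400)
gyro term ω×Iω = (0.0030, -0.0040, 0.0375)
(τ − ω×Iω)/I = (0.1700, 1.4800, -0.7917)
new body rate ω' = (-0.4830, 1.6480, 0.1208)
Hamilton product q⊗(0,ω) = (-0.5011864, 1.0251156, -1.1123256, 0.0260808)
updated quaternion q' = (-0.8789, 0.0554, 0.3252, -0.3446)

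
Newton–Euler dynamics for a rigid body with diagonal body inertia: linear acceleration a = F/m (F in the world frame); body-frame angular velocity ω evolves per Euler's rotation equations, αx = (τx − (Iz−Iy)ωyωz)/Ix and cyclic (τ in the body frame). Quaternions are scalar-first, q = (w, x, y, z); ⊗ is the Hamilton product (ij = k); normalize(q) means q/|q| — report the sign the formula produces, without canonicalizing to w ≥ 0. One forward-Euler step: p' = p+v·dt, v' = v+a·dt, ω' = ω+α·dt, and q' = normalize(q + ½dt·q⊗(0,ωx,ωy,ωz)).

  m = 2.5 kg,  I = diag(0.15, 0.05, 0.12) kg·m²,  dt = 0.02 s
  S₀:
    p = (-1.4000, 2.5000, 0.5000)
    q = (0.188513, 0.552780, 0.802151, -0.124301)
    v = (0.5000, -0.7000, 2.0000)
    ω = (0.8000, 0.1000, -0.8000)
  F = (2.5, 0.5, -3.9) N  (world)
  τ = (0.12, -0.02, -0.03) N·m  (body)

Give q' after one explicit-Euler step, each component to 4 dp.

q⊗(0,ω) = (-0.6218799, -0.4784803, 0.3616345, -0.7372532)
q + ½dt·q⊗(0,ω), renormalized = (0.1823, 0.5480, 0.8057, -0.1317)

q' = (0.1823, 0.5480, 0.8057, -0.1317)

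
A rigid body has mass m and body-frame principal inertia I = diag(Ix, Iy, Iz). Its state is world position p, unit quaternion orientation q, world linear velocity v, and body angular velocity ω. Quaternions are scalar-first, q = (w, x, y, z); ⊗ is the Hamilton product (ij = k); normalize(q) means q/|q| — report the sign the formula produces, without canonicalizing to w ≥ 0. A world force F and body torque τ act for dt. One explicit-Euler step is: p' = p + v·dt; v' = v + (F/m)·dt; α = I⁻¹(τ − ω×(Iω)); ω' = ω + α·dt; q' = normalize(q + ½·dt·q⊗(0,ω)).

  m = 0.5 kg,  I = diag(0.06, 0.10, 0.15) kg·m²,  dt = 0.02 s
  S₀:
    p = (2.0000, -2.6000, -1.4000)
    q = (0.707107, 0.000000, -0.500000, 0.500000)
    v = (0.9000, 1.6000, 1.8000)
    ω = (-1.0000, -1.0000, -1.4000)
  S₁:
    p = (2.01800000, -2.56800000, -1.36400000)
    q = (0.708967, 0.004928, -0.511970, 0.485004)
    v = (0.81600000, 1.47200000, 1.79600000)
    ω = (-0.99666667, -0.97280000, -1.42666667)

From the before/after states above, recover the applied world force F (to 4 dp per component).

F = (-2.1000, -3.2000, -0.1000)

v₁ − v₀ = (-0.08400000, -0.12800000, -0.00400000)
m·(v₁−v₀)/dt = (-2.1000, -3.2000, -0.1000)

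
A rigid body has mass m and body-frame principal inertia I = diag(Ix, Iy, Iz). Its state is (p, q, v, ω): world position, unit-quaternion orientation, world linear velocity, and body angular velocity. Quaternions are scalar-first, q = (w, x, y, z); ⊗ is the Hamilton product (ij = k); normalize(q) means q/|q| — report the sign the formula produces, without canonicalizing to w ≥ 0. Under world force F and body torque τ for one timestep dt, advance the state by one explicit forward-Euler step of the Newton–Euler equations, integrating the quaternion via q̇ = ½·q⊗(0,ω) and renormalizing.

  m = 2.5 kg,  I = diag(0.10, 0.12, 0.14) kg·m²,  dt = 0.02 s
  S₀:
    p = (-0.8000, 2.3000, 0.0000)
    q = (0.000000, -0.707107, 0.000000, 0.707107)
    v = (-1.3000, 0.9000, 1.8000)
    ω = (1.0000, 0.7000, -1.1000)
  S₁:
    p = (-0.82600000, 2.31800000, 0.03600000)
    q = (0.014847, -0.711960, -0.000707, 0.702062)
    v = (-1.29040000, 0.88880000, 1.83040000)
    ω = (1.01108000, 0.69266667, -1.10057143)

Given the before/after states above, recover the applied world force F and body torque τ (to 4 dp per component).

F = (1.2000, -1.4000, 3.8000)
τ = (0.0400, 0.0000, 0.0100)

v₁ − v₀ = (0.00960000, -0.01120000, 0.03040000)
applied force F = (1.2000, -1.4000, 3.8000)
Δω = ω₁−ω₀ = (0.01108000, -0.00733333, -0.00057143)
I·α + gyro = (0.0400, 0.0000, 0.0100)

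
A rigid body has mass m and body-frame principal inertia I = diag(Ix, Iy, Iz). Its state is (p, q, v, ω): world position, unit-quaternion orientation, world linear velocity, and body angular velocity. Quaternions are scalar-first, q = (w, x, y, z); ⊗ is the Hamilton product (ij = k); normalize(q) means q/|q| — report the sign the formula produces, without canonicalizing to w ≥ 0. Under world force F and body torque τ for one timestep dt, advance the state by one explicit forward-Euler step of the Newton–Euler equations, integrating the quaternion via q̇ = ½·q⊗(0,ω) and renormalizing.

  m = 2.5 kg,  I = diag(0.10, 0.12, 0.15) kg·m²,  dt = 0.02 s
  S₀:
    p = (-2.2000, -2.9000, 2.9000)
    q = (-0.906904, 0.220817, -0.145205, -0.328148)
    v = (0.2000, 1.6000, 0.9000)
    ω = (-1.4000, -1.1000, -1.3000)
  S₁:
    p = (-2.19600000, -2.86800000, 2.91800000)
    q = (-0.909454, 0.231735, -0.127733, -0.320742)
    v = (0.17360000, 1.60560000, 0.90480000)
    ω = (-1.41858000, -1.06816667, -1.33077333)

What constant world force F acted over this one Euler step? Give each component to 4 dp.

velocity change Δv = (-0.02640000, 0.00560000, 0.00480000)
F = m·Δv/dt = (-3.3000, 0.7000, 0.6000)

F = (-3.3000, 0.7000, 0.6000)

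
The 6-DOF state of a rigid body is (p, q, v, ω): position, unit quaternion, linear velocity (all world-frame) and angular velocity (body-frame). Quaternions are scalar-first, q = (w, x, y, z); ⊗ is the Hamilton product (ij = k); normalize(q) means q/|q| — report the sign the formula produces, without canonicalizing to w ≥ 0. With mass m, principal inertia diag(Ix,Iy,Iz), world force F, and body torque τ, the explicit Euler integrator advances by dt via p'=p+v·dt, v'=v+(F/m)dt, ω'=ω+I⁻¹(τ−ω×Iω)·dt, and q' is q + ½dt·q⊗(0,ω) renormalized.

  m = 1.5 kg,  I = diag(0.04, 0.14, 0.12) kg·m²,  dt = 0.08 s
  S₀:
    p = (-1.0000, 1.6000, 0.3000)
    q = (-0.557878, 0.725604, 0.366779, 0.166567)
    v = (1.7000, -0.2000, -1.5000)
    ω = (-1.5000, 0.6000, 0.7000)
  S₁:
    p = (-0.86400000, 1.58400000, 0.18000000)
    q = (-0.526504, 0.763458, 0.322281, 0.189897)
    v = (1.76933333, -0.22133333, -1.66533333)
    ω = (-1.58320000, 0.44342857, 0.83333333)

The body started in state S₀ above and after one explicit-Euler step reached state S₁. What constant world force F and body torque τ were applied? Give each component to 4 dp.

ω₁ − ω₀ = (-0.08320000, -0.15657143, 0.13333333)
τ = I·(Δω/dt) + ω₀×(Iω₀) = (-0.0500, -0.1900, 0.1100)
v₁ − v₀ = (0.06933333, -0.02133333, -0.16533333)
m·(v₁−v₀)/dt = (1.3000, -0.4000, -3.1000)

F = (1.3000, -0.4000, -3.1000)
τ = (-0.0500, -0.1900, 0.1100)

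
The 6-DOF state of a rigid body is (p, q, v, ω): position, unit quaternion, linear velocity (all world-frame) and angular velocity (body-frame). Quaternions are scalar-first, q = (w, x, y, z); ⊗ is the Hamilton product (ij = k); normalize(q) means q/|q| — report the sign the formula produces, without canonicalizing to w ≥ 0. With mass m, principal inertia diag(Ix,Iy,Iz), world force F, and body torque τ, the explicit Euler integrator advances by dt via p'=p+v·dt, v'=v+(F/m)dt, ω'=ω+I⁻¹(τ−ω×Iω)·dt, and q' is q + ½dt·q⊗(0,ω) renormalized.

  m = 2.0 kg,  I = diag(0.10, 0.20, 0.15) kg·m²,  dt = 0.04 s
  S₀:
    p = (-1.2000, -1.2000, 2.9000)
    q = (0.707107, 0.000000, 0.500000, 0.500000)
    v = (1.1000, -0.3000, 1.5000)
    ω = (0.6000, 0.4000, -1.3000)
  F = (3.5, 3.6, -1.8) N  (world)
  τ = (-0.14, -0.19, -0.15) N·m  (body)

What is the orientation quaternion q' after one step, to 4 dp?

q' = (0.7158, -0.0085, 0.5114, 0.4754)

2q̇ = q⊗(0,ω) = (0.4500000, -0.4257358, 0.5828428, -1.2192391)
q' = normalize(q + ½dt·q⊗(0,ω)) = (0.7158, -0.0085, 0.5114, 0.4754)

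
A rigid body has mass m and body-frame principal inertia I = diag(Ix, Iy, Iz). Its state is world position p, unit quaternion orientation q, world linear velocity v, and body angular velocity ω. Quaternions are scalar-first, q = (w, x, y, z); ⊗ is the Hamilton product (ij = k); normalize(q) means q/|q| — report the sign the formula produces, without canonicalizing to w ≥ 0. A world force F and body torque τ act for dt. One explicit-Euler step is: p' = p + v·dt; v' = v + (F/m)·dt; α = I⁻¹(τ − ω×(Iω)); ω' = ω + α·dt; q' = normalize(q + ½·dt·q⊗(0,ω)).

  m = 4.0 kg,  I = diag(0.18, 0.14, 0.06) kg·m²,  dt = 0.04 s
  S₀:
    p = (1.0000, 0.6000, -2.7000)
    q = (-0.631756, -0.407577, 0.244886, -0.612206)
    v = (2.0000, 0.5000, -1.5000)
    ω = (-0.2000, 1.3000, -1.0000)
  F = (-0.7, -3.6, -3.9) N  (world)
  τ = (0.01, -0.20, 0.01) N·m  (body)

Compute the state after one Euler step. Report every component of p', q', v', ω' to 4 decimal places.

angular accel α = (-0.5222, -1.6000, -0.0067)
new body rate ω' = (-0.2209, 1.2360, -1.0003)
q⊗(0,ω) = (-1.0120732, 0.6773330, -1.1064186, 0.1508831)
q + ½dt·q⊗(0,ω), renormalized = (-0.6516, -0.3938, 0.2226, -0.6089)
linear accel F/m = (-0.1750, -0.9000, -0.9750)
p + v·dt = (1.0800, 0.6200, -2.7600)
v' = v + a·dt = (1.9930, 0.4640, -1.5390)

p' = (1.0800, 0.6200, -2.7600)
q' = (-0.6516, -0.3938, 0.2226, -0.6089)
v' = (1.9930, 0.4640, -1.5390)
ω' = (-0.2209, 1.2360, -1.0003)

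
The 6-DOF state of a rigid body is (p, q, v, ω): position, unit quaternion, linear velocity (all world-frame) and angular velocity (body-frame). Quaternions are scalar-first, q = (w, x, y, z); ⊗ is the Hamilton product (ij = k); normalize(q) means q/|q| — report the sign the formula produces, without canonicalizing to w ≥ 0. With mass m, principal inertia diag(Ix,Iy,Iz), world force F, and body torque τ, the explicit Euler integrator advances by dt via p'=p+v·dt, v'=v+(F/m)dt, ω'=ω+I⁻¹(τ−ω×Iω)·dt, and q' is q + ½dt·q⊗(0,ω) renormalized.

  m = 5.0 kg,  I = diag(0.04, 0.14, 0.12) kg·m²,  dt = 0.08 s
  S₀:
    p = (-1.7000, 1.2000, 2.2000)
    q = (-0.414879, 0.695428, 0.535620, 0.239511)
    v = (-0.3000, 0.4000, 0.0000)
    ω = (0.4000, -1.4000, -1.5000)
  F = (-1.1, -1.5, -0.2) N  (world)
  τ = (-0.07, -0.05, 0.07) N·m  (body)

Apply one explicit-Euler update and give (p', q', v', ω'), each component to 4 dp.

a = (-0.2200, -0.3000, -0.0400)
p + v·dt = (-1.7240, 1.2320, 2.2000)
v' = v + a·dt = (-0.3176, 0.3760, -0.0032)
gyro term ω×Iω = (-0.0420, 0.0480, -0.0560)
α = I⁻¹(τ − ω×Iω) = (-0.7000, -0.7000, 1.0500)
ω' = ω + α·dt = (0.3440, -1.4560, -1.4160)
q⊗(0,ω) = (0.8309633, -0.6340662, 1.7197770, -0.5655287)
q' = normalize(q + ½dt·q⊗(0,ω)) = (-0.3803, 0.6677, 0.6023, 0.2161)

p' = (-1.7240, 1.2320, 2.2000)
q' = (-0.3803, 0.6677, 0.6023, 0.2161)
v' = (-0.3176, 0.3760, -0.0032)
ω' = (0.3440, -1.4560, -1.4160)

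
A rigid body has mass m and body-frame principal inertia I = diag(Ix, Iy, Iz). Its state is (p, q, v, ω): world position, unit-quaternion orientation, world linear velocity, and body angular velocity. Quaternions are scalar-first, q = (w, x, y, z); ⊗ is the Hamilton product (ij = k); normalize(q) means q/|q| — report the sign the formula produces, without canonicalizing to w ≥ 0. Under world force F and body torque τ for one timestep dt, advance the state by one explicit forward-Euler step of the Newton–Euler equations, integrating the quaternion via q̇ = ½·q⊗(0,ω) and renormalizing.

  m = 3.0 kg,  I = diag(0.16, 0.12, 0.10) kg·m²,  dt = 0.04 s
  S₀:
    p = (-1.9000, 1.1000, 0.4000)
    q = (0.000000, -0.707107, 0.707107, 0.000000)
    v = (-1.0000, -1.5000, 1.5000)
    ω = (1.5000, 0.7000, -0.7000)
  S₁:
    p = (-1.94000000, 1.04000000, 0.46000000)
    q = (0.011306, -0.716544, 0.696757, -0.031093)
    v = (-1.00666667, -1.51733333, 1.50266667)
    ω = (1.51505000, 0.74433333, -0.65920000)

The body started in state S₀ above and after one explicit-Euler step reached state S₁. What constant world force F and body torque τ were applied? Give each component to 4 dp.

F = (-0.5000, -1.3000, 0.2000)
τ = (0.0700, 0.0700, 0.0600)

ω₁ − ω₀ = (0.01505000, 0.04433333, 0.04080000)
precession coupling = (0.0098, -0.0630, -0.0420)
I·α + gyro = (0.0700, 0.0700, 0.0600)
velocity change Δv = (-0.00666667, -0.01733333, 0.00266667)
applied force F = (-0.5000, -1.3000, 0.2000)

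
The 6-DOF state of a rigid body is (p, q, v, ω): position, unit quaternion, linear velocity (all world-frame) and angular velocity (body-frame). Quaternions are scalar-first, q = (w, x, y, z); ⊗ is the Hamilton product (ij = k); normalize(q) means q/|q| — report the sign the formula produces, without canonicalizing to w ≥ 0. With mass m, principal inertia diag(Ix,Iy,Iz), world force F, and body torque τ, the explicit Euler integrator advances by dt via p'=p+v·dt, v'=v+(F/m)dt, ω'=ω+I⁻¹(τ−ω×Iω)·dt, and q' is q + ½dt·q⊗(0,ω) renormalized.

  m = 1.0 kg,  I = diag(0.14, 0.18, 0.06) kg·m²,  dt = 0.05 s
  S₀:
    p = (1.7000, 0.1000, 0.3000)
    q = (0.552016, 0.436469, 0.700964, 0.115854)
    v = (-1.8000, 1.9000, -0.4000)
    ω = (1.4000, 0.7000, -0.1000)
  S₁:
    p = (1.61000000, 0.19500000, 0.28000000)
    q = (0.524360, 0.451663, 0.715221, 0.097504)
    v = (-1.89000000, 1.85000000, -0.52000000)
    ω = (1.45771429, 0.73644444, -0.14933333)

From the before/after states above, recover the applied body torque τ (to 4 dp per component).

τ = (0.1700, 0.1200, -0.0200)

Δω = ω₁−ω₀ = (0.05771429, 0.03644444, -0.04933333)
precession coupling = (0.0084, -0.0112, 0.0392)
applied torque τ = (0.1700, 0.1200, -0.0200)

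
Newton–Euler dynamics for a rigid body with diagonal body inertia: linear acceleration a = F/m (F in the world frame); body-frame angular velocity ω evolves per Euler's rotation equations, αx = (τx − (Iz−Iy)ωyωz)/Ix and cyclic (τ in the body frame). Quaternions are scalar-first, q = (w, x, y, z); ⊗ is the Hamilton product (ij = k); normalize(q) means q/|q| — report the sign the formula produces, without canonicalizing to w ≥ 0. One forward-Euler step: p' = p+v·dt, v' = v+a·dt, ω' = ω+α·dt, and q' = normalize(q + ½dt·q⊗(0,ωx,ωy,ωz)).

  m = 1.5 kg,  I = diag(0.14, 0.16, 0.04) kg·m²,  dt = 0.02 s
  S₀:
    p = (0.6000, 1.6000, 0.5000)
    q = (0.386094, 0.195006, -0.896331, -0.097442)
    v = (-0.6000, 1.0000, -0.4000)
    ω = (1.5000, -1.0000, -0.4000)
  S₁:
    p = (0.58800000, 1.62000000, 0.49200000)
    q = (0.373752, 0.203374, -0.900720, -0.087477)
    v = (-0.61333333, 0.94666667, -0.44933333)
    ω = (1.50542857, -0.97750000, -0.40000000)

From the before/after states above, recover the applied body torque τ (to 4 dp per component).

rate change Δω = (0.00542857, 0.02250000, 0.00000000)
τ = I·(Δω/dt) + ω₀×(Iω₀) = (-0.0100, 0.1200, -0.0300)

τ = (-0.0100, 0.1200, -0.0300)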